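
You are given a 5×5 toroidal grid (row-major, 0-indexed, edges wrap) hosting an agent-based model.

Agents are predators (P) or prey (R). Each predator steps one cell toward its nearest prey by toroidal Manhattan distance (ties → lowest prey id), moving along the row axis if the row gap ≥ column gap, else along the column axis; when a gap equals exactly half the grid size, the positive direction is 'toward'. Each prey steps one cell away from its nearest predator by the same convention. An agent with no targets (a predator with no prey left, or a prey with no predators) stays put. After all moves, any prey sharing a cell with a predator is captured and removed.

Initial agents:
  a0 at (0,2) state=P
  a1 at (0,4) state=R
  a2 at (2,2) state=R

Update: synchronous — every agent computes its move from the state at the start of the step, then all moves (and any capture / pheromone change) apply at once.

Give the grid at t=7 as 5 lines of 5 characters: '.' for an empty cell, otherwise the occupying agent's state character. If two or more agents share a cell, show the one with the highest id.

.R..P
.....
.....
..R..
.....

t=1: a0@(0,3):P a1@(0,0):R a2@(3,2):R
t=2: a0@(0,4):P a1@(0,1):R a2@(2,2):R
t=3: a0@(0,0):P a1@(0,2):R a2@(3,2):R
t=4: a0@(0,1):P a1@(0,3):R a2@(2,2):R
t=5: a0@(0,2):P a1@(0,4):R a2@(3,2):R
t=6: a0@(0,3):P a1@(0,0):R a2@(2,2):R
t=7: a0@(0,4):P a1@(0,1):R a2@(3,2):R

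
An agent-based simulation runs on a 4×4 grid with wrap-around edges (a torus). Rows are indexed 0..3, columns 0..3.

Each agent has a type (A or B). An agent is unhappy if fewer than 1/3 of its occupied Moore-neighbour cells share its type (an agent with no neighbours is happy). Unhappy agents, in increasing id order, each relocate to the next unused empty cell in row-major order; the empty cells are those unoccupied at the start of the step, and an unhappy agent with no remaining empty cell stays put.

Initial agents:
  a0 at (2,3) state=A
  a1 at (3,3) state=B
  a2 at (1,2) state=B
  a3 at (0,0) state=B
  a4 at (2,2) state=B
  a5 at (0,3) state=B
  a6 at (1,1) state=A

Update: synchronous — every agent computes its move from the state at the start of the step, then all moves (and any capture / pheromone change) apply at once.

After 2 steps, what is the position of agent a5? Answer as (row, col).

t=1: a0@(0,1):A a1@(3,3):B a2@(1,2):B a3@(0,0):B a4@(2,2):B a5@(0,3):B a6@(0,2):A
t=2: a0@(0,1):A a1@(3,3):B a2@(1,2):B a3@(0,0):B a4@(2,2):B a5@(0,3):B a6@(1,0):A

(0, 3)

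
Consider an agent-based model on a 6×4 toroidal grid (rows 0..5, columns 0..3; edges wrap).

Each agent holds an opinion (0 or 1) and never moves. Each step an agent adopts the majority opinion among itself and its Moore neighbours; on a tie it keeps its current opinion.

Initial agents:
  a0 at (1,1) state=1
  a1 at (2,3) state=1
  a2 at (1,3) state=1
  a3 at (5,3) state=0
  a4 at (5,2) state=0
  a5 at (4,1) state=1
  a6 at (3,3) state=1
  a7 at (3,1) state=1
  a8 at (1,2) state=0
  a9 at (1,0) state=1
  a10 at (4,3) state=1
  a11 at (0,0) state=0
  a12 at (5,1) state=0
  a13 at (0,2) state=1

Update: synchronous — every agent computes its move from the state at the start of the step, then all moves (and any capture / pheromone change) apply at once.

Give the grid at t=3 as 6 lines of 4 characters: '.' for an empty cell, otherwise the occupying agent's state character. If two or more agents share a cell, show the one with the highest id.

t=1: a0@(1,1):1 a1@(2,3):1 a2@(1,3):1 a3@(5,3):0 a4@(5,2):0 a5@(4,1):1 a6@(3,3):1 a7@(3,1):1 a8@(1,2):1 a9@(1,0):1 a10@(4,3):1 a11@(0,0):0 a12@(5,1):0 a13@(0,2):0
t=2: (unchanged — steady state)

0.0.
1111
...1
.1.1
.1.1
.000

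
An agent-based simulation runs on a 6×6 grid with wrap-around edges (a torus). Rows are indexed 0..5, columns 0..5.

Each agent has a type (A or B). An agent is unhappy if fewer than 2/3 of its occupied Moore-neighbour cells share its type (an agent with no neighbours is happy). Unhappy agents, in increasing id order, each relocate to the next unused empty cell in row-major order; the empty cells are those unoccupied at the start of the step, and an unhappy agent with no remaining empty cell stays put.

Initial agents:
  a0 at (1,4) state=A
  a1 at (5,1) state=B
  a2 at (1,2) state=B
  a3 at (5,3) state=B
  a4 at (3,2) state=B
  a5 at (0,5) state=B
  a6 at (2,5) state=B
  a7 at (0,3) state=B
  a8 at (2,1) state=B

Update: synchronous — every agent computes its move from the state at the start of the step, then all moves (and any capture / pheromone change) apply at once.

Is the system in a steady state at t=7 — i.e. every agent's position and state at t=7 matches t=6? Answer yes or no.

t=1: a0@(0,0):A a1@(5,1):B a2@(1,2):B a3@(5,3):B a4@(3,2):B a5@(0,1):B a6@(0,2):B a7@(0,3):B a8@(2,1):B
t=2: a0@(0,4):A a1@(5,1):B a2@(1,2):B a3@(5,3):B a4@(3,2):B a5@(0,1):B a6@(0,2):B a7@(0,3):B a8@(2,1):B
t=3: a0@(0,0):A a1@(5,1):B a2@(1,2):B a3@(5,3):B a4@(3,2):B a5@(0,1):B a6@(0,2):B a7@(0,3):B a8@(2,1):B
t=4: a0@(0,4):A a1@(5,1):B a2@(1,2):B a3@(5,3):B a4@(3,2):B a5@(0,1):B a6@(0,2):B a7@(0,3):B a8@(2,1):B
t=5: a0@(0,0):A a1@(5,1):B a2@(1,2):B a3@(5,3):B a4@(3,2):B a5@(0,1):B a6@(0,2):B a7@(0,3):B a8@(2,1):B
t=6: a0@(0,4):A a1@(5,1):B a2@(1,2):B a3@(5,3):B a4@(3,2):B a5@(0,1):B a6@(0,2):B a7@(0,3):B a8@(2,1):B
t=7: a0@(0,0):A a1@(5,1):B a2@(1,2):B a3@(5,3):B a4@(3,2):B a5@(0,1):B a6@(0,2):B a7@(0,3):B a8@(2,1):B

no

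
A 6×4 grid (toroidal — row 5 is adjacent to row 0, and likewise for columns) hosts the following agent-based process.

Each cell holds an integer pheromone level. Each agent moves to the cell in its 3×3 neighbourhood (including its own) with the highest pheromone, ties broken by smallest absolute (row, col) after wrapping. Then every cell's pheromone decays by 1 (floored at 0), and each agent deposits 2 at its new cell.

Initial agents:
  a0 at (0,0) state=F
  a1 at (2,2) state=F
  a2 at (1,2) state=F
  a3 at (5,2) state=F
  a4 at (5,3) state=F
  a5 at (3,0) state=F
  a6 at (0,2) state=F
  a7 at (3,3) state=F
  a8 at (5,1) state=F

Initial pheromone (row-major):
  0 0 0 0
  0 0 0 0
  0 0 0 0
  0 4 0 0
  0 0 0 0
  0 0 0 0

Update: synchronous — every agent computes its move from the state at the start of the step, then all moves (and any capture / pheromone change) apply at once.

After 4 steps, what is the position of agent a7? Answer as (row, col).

t=1: a0@(0,0) a1@(3,1) a2@(0,1) a3@(0,1) a4@(0,0) a5@(3,1) a6@(0,1) a7@(2,0) a8@(0,0) | pheromone: 6 6 0 0 / 0 0 0 0 / 2 0 0 0 / 0 7 0 0 / 0 0 0 0 / 0 0 0 0
t=2: a0@(0,0) a1@(3,1) a2@(0,0) a3@(0,0) a4@(0,0) a5@(3,1) a6@(0,0) a7@(3,1) a8@(0,0) | pheromone: 17 5 0 0 / 0 0 0 0 / 1 0 0 0 / 0 12 0 0 / 0 0 0 0 / 0 0 0 0
t=3: a0@(0,0) a1@(3,1) a2@(0,0) a3@(0,0) a4@(0,0) a5@(3,1) a6@(0,0) a7@(3,1) a8@(0,0) | pheromone: 28 4 0 0 / 0 0 0 0 / 0 0 0 0 / 0 17 0 0 / 0 0 0 0 / 0 0 0 0
t=4: a0@(0,0) a1@(3,1) a2@(0,0) a3@(0,0) a4@(0,0) a5@(3,1) a6@(0,0) a7@(3,1) a8@(0,0) | pheromone: 39 3 0 0 / 0 0 0 0 / 0 0 0 0 / 0 22 0 0 / 0 0 0 0 / 0 0 0 0

(3, 1)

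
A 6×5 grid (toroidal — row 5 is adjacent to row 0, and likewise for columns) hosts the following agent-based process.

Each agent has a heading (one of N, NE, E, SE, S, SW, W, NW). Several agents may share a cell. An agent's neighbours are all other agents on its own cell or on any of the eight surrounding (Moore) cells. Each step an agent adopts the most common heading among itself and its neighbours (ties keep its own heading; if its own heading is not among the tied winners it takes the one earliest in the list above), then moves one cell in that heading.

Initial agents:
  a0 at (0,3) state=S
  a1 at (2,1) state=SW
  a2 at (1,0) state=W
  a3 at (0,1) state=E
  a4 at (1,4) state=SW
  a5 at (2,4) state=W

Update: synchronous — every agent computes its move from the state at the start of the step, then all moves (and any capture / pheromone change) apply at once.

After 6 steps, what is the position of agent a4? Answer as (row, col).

(1, 3)

t=1: a0@(1,3):S a1@(3,0):SW a2@(1,4):W a3@(0,2):E a4@(1,3):W a5@(2,3):W
t=2: a0@(1,2):W a1@(4,4):SW a2@(1,3):W a3@(0,3):E a4@(1,2):W a5@(2,2):W
t=3: a0@(1,1):W a1@(5,3):SW a2@(1,2):W a3@(0,2):W a4@(1,1):W a5@(2,1):W
t=4: a0@(1,0):W a1@(0,2):SW a2@(1,1):W a3@(0,1):W a4@(1,0):W a5@(2,0):W
t=5: a0@(1,4):W a1@(0,1):W a2@(1,0):W a3@(0,0):W a4@(1,4):W a5@(2,4):W
t=6: a0@(1,3):W a1@(0,0):W a2@(1,4):W a3@(0,4):W a4@(1,3):W a5@(2,3):W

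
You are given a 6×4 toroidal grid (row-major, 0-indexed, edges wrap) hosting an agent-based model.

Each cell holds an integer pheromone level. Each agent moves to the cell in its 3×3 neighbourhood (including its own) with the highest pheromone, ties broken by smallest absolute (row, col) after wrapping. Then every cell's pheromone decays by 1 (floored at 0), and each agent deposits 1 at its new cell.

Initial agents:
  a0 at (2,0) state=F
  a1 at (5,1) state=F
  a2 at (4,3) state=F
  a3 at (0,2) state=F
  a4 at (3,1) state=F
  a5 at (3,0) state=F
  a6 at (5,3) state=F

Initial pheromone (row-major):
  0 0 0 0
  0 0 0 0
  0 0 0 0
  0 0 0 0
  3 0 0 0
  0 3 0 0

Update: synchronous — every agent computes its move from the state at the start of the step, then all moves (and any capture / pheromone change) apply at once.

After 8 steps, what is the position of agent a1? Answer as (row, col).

t=1: a0@(1,0) a1@(4,0) a2@(4,0) a3@(5,1) a4@(4,0) a5@(4,0) a6@(4,0) | pheromone: 0 0 0 0 / 1 0 0 0 / 0 0 0 0 / 0 0 0 0 / 7 0 0 0 / 0 3 0 0
t=2: a0@(1,0) a1@(4,0) a2@(4,0) a3@(4,0) a4@(4,0) a5@(4,0) a6@(4,0) | pheromone: 0 0 0 0 / 1 0 0 0 / 0 0 0 0 / 0 0 0 0 / 12 0 0 0 / 0 2 0 0
t=3: a0@(1,0) a1@(4,0) a2@(4,0) a3@(4,0) a4@(4,0) a5@(4,0) a6@(4,0) | pheromone: 0 0 0 0 / 1 0 0 0 / 0 0 0 0 / 0 0 0 0 / 17 0 0 0 / 0 1 0 0
t=4: a0@(1,0) a1@(4,0) a2@(4,0) a3@(4,0) a4@(4,0) a5@(4,0) a6@(4,0) | pheromone: 0 0 0 0 / 1 0 0 0 / 0 0 0 0 / 0 0 0 0 / 22 0 0 0 / 0 0 0 0
t=5: a0@(1,0) a1@(4,0) a2@(4,0) a3@(4,0) a4@(4,0) a5@(4,0) a6@(4,0) | pheromone: 0 0 0 0 / 1 0 0 0 / 0 0 0 0 / 0 0 0 0 / 27 0 0 0 / 0 0 0 0
t=6: a0@(1,0) a1@(4,0) a2@(4,0) a3@(4,0) a4@(4,0) a5@(4,0) a6@(4,0) | pheromone: 0 0 0 0 / 1 0 0 0 / 0 0 0 0 / 0 0 0 0 / 32 0 0 0 / 0 0 0 0
t=7: a0@(1,0) a1@(4,0) a2@(4,0) a3@(4,0) a4@(4,0) a5@(4,0) a6@(4,0) | pheromone: 0 0 0 0 / 1 0 0 0 / 0 0 0 0 / 0 0 0 0 / 37 0 0 0 / 0 0 0 0
t=8: a0@(1,0) a1@(4,0) a2@(4,0) a3@(4,0) a4@(4,0) a5@(4,0) a6@(4,0) | pheromone: 0 0 0 0 / 1 0 0 0 / 0 0 0 0 / 0 0 0 0 / 42 0 0 0 / 0 0 0 0

(4, 0)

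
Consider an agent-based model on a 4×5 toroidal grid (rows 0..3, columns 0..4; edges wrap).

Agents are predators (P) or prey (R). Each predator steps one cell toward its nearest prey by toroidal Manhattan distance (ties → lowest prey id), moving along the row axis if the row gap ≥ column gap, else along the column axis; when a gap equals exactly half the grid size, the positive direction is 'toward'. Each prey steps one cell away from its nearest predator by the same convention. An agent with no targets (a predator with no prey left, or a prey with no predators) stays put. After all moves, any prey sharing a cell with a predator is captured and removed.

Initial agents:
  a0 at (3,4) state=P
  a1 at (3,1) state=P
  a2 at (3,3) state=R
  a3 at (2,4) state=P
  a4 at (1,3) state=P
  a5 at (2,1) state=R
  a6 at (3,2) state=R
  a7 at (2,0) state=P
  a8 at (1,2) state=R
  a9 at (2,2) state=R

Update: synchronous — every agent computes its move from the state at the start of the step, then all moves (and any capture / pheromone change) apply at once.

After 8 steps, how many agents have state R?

1

t=1: a0@(3,3):P a1@(2,1):P a2@(3,2):R a3@(3,4):P a4@(1,2):P a5@(1,1):R a7@(2,1):P a8@(1,1):R
t=2: a0@(3,2):P a1@(1,1):P a2@(3,1):R a3@(3,3):P a4@(1,1):P a5@(0,1):R a7@(1,1):P a8@(0,1):R
t=3: a0@(3,1):P a1@(0,1):P a2@(3,0):R a3@(3,2):P a4@(0,1):P a7@(0,1):P
t=4: a0@(3,0):P a1@(3,1):P a2@(3,4):R a3@(3,1):P a4@(3,1):P a7@(3,1):P
t=5: a0@(3,4):P a1@(3,0):P a2@(3,3):R a3@(3,0):P a4@(3,0):P a7@(3,0):P
t=6: a0@(3,3):P a1@(3,4):P a2@(3,2):R a3@(3,4):P a4@(3,4):P a7@(3,4):P
t=7: a0@(3,2):P a1@(3,3):P a2@(3,1):R a3@(3,3):P a4@(3,3):P a7@(3,3):P
t=8: a0@(3,1):P a1@(3,2):P a2@(3,0):R a3@(3,2):P a4@(3,2):P a7@(3,2):P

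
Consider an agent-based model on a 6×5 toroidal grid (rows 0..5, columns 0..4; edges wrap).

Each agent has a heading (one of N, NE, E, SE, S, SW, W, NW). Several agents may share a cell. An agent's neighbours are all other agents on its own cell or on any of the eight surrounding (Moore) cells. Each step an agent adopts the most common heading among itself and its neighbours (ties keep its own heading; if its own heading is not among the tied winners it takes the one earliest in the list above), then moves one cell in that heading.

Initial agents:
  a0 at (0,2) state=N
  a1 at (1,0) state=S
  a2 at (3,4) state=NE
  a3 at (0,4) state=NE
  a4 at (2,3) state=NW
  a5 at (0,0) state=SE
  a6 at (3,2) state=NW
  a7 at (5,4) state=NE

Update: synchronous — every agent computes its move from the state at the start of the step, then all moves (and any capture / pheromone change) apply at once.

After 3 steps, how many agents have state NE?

5

t=1: a0@(5,2):N a1@(2,0):S a2@(2,0):NE a3@(5,0):NE a4@(1,2):NW a5@(5,1):NE a6@(2,1):NW a7@(4,0):NE
t=2: a0@(4,2):N a1@(3,0):S a2@(1,1):NE a3@(4,1):NE a4@(0,1):NW a5@(4,2):NE a6@(1,0):NW a7@(3,1):NE
t=3: a0@(3,3):NE a1@(2,1):NE a2@(0,0):NW a3@(3,2):NE a4@(5,0):NW a5@(3,3):NE a6@(0,4):NW a7@(2,2):NE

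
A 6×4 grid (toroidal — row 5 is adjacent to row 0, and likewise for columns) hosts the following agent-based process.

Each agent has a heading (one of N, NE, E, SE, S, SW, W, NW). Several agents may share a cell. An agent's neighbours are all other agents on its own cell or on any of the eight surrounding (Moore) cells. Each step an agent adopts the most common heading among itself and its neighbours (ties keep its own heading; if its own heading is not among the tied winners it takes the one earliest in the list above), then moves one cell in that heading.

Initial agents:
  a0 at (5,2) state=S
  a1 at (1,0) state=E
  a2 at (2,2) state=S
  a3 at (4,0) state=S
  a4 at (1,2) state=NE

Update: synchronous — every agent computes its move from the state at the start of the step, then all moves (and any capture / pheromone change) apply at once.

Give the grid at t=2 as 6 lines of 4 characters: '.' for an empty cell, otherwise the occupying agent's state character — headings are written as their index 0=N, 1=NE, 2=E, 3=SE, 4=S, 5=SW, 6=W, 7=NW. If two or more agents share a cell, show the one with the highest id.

4...
..24
....
....
..4.
....

t=1: a0@(0,2):S a1@(1,1):E a2@(3,2):S a3@(5,0):S a4@(0,3):NE
t=2: a0@(1,2):S a1@(1,2):E a2@(4,2):S a3@(0,0):S a4@(1,3):S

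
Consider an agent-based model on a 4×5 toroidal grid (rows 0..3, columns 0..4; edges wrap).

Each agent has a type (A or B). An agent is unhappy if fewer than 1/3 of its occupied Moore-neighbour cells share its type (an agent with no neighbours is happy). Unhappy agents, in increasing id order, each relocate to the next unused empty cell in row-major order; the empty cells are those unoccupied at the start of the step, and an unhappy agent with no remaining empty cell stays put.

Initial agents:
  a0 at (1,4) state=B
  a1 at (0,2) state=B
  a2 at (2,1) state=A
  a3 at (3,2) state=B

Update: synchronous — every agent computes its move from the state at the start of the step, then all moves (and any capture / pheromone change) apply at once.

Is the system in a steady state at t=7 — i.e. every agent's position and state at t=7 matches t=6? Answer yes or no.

no

t=1: a0@(1,4):B a1@(0,2):B a2@(0,0):A a3@(3,2):B
t=2: a0@(0,1):B a1@(0,2):B a2@(0,3):A a3@(3,2):B
t=3: a0@(0,1):B a1@(0,2):B a2@(0,0):A a3@(3,2):B
t=4: a0@(0,1):B a1@(0,2):B a2@(0,3):A a3@(3,2):B
t=5: a0@(0,1):B a1@(0,2):B a2@(0,0):A a3@(3,2):B
t=6: a0@(0,1):B a1@(0,2):B a2@(0,3):A a3@(3,2):B
t=7: a0@(0,1):B a1@(0,2):B a2@(0,0):A a3@(3,2):B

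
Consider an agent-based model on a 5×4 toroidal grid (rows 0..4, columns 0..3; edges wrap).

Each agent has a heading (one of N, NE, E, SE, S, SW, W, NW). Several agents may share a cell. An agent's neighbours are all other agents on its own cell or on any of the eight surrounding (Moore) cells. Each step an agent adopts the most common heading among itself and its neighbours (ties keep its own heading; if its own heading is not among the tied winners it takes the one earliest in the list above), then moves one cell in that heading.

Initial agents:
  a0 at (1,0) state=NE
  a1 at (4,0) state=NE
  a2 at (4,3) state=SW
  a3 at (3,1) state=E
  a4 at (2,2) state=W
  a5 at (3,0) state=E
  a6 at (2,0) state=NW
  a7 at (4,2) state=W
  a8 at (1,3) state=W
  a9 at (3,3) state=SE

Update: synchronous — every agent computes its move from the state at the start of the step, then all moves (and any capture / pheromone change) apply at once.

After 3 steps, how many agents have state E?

t=1: a0@(0,1):NE a1@(4,1):E a2@(0,2):SW a3@(3,2):E a4@(2,1):W a5@(3,1):E a6@(2,1):E a7@(4,1):W a8@(1,2):W a9@(3,2):W
t=2: a0@(0,0):W a1@(4,2):E a2@(0,1):W a3@(3,3):E a4@(2,0):W a5@(3,2):E a6@(2,2):E a7@(4,2):E a8@(1,1):W a9@(3,3):E
t=3: a0@(0,3):W a1@(4,3):E a2@(0,0):W a3@(3,0):E a4@(2,3):W a5@(3,3):E a6@(2,3):E a7@(4,3):E a8@(1,0):W a9@(3,0):E

6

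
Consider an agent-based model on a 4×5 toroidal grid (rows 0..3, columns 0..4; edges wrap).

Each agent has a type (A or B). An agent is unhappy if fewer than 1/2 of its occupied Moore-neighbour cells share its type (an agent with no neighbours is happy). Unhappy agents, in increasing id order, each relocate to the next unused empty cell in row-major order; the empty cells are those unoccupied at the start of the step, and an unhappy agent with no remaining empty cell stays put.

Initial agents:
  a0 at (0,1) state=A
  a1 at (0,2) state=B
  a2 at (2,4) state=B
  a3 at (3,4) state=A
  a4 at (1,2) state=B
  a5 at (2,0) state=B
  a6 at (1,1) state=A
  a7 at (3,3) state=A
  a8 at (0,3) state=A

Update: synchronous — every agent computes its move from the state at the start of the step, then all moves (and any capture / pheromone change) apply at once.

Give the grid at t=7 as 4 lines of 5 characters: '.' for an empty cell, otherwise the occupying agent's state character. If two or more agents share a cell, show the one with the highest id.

t=1: a0@(0,0):A a1@(0,4):B a2@(1,0):B a3@(3,4):A a4@(1,3):B a5@(1,4):B a6@(2,1):A a7@(3,3):A a8@(0,3):A
t=2: a0@(0,1):A a1@(0,2):B a2@(1,0):B a3@(3,4):A a4@(1,3):B a5@(1,4):B a6@(1,1):A a7@(3,3):A a8@(1,2):A
t=3: a0@(0,1):A a1@(0,0):B a2@(0,3):B a3@(3,4):A a4@(1,3):B a5@(1,4):B a6@(1,1):A a7@(3,3):A a8@(1,2):A
t=4: a0@(0,1):A a1@(0,2):B a2@(0,4):B a3@(1,0):A a4@(1,3):B a5@(1,4):B a6@(1,1):A a7@(3,3):A a8@(1,2):A
t=5: a0@(0,1):A a1@(0,0):B a2@(0,4):B a3@(1,0):A a4@(1,3):B a5@(1,4):B a6@(1,1):A a7@(0,3):A a8@(1,2):A
t=6: a0@(0,1):A a1@(0,2):B a2@(0,4):B a3@(2,0):A a4@(1,3):B a5@(1,4):B a6@(1,1):A a7@(2,1):A a8@(1,2):A
t=7: a0@(0,1):A a1@(0,0):B a2@(0,4):B a3@(2,0):A a4@(1,3):B a5@(1,4):B a6@(1,1):A a7@(2,1):A a8@(1,2):A

BA..B
.AABB
AA...
.....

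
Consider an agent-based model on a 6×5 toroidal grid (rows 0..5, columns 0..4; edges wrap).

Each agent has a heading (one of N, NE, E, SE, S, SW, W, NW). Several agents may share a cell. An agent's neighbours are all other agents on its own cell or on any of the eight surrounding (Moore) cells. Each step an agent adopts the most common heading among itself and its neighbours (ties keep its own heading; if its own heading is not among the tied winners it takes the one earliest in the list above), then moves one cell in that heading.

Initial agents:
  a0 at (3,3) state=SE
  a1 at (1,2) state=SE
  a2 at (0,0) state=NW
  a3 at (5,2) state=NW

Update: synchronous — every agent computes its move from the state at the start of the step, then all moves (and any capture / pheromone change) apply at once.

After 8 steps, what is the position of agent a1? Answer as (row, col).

t=1: a0@(4,4):SE a1@(2,3):SE a2@(5,4):NW a3@(4,1):NW
t=2: a0@(5,0):SE a1@(3,4):SE a2@(4,3):NW a3@(3,0):NW
t=3: a0@(0,1):SE a1@(2,3):NW a2@(3,2):NW a3@(2,4):NW
t=4: a0@(1,2):SE a1@(1,2):NW a2@(2,1):NW a3@(1,3):NW
t=5: a0@(0,1):NW a1@(0,1):NW a2@(1,0):NW a3@(0,2):NW
t=6: a0@(5,0):NW a1@(5,0):NW a2@(0,4):NW a3@(5,1):NW
t=7: a0@(4,4):NW a1@(4,4):NW a2@(5,3):NW a3@(4,0):NW
t=8: a0@(3,3):NW a1@(3,3):NW a2@(4,2):NW a3@(3,4):NW

(3, 3)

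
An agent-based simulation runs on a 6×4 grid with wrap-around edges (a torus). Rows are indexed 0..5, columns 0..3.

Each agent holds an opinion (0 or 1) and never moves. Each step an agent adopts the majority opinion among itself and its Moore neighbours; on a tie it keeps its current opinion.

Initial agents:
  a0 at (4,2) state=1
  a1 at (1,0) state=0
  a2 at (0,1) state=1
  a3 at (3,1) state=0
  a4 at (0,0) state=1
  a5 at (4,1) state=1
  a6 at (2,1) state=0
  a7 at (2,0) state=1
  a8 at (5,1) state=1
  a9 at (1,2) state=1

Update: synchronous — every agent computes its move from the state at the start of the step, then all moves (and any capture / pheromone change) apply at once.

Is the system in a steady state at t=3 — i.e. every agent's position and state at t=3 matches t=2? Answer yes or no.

t=1: a0@(4,2):1 a1@(1,0):1 a2@(0,1):1 a3@(3,1):1 a4@(0,0):1 a5@(4,1):1 a6@(2,1):0 a7@(2,0):0 a8@(5,1):1 a9@(1,2):1
t=2: a0@(4,2):1 a1@(1,0):1 a2@(0,1):1 a3@(3,1):1 a4@(0,0):1 a5@(4,1):1 a6@(2,1):1 a7@(2,0):0 a8@(5,1):1 a9@(1,2):1
t=3: a0@(4,2):1 a1@(1,0):1 a2@(0,1):1 a3@(3,1):1 a4@(0,0):1 a5@(4,1):1 a6@(2,1):1 a7@(2,0):1 a8@(5,1):1 a9@(1,2):1

no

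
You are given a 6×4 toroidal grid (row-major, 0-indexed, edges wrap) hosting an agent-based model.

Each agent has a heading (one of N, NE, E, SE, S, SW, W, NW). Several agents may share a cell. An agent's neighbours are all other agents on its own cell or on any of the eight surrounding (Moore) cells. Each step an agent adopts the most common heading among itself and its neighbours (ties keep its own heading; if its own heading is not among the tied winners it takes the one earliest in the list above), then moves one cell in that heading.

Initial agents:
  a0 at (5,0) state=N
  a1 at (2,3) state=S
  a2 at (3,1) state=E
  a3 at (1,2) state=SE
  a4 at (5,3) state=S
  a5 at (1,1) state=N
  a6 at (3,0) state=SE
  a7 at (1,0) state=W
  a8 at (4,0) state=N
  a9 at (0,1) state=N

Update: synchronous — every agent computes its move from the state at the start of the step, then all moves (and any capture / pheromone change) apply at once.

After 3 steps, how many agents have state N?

t=1: a0@(4,0):N a1@(3,0):SE a2@(3,2):E a3@(0,2):N a4@(4,3):N a5@(0,1):N a6@(4,1):SE a7@(0,0):N a8@(3,0):N a9@(5,1):N
t=2: a0@(3,0):N a1@(2,0):N a2@(3,3):E a3@(5,2):N a4@(3,3):N a5@(5,1):N a6@(3,1):N a7@(5,0):N a8@(2,0):N a9@(4,1):N
t=3: a0@(2,0):N a1@(1,0):N a2@(2,3):N a3@(4,2):N a4@(2,3):N a5@(4,1):N a6@(2,1):N a7@(4,0):N a8@(1,0):N a9@(3,1):N

10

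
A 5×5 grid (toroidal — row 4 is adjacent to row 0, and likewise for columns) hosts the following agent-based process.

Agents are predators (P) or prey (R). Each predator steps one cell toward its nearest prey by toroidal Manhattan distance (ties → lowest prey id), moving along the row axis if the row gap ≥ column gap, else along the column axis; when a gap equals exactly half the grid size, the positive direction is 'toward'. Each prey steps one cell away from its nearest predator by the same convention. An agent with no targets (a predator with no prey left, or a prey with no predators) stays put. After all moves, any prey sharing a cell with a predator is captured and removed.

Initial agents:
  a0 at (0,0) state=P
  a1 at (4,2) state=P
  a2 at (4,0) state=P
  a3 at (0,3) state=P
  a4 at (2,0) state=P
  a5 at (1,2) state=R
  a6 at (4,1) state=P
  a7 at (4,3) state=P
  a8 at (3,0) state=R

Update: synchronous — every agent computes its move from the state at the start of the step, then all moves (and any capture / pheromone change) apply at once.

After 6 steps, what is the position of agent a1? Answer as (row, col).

t=1: a0@(4,0):P a1@(0,2):P a2@(3,0):P a3@(1,3):P a4@(3,0):P a5@(2,2):R a6@(3,1):P a7@(0,3):P a8@(2,0):R
t=2: a0@(3,0):P a1@(1,2):P a2@(2,0):P a3@(2,3):P a4@(2,0):P a5@(3,2):R a6@(2,1):P a7@(1,3):P a8@(1,0):R
t=3: a0@(3,1):P a1@(2,2):P a2@(1,0):P a3@(3,3):P a4@(1,0):P a6@(3,1):P a7@(1,4):P a8@(0,0):R
t=4: a0@(4,1):P a1@(1,2):P a2@(0,0):P a3@(4,3):P a4@(0,0):P a6@(4,1):P a7@(0,4):P a8@(4,0):R
t=5: a0@(4,0):P a1@(0,2):P a2@(4,0):P a3@(4,4):P a4@(4,0):P a6@(4,0):P a7@(4,4):P
t=6: (unchanged — steady state)

(0, 2)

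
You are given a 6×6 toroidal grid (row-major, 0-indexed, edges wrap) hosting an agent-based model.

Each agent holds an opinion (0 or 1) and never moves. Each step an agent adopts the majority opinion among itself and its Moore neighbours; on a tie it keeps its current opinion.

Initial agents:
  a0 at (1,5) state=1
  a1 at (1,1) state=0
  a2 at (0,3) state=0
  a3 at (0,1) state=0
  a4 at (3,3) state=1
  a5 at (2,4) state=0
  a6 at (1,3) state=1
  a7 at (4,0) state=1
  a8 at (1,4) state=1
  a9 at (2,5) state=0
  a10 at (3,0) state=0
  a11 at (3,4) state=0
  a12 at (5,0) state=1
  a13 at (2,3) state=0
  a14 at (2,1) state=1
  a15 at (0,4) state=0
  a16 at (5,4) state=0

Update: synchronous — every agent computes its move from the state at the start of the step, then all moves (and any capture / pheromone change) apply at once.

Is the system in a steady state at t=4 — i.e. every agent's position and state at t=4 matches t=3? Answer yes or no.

t=1: a0@(1,5):0 a1@(1,1):0 a2@(0,3):0 a3@(0,1):0 a4@(3,3):0 a5@(2,4):0 a6@(1,3):0 a7@(4,0):1 a8@(1,4):0 a9@(2,5):0 a10@(3,0):0 a11@(3,4):0 a12@(5,0):1 a13@(2,3):0 a14@(2,1):0 a15@(0,4):0 a16@(5,4):0
t=2: (unchanged — steady state)

yes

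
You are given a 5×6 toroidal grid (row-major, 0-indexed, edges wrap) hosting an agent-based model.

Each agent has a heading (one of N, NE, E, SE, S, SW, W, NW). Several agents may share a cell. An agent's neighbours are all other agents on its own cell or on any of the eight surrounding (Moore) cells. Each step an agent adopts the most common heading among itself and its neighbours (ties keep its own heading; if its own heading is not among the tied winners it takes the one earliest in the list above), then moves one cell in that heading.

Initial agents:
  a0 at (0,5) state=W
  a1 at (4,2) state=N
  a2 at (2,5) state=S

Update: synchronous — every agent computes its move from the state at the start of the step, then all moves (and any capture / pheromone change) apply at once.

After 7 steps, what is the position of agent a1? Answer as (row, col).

t=1: a0@(0,4):W a1@(3,2):N a2@(3,5):S
t=2: a0@(0,3):W a1@(2,2):N a2@(4,5):S
t=3: a0@(0,2):W a1@(1,2):N a2@(0,5):S
t=4: a0@(0,1):W a1@(0,2):N a2@(1,5):S
t=5: a0@(0,0):W a1@(4,2):N a2@(2,5):S
t=6: a0@(0,5):W a1@(3,2):N a2@(3,5):S
t=7: a0@(0,4):W a1@(2,2):N a2@(4,5):S

(2, 2)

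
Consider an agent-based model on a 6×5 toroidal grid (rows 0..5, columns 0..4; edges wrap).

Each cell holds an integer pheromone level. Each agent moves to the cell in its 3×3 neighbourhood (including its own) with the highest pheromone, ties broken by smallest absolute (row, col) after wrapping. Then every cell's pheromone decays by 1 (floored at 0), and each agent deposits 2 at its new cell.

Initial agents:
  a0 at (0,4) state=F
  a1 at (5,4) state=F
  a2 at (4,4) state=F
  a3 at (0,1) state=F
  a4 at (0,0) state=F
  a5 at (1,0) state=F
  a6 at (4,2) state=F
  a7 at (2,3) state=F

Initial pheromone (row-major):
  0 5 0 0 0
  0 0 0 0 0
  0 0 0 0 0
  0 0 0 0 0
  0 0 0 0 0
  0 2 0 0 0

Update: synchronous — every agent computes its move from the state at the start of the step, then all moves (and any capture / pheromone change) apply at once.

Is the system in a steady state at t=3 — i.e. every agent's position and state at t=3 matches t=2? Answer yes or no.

t=1: a0@(0,0) a1@(0,0) a2@(3,0) a3@(0,1) a4@(0,1) a5@(0,1) a6@(5,1) a7@(1,2) | pheromone: 4 10 0 0 0 / 0 0 2 0 0 / 0 0 0 0 0 / 2 0 0 0 0 / 0 0 0 0 0 / 0 3 0 0 0
t=2: a0@(0,1) a1@(0,1) a2@(3,0) a3@(0,1) a4@(0,1) a5@(0,1) a6@(0,1) a7@(0,1) | pheromone: 3 23 0 0 0 / 0 0 1 0 0 / 0 0 0 0 0 / 3 0 0 0 0 / 0 0 0 0 0 / 0 2 0 0 0
t=3: a0@(0,1) a1@(0,1) a2@(3,0) a3@(0,1) a4@(0,1) a5@(0,1) a6@(0,1) a7@(0,1) | pheromone: 2 36 0 0 0 / 0 0 0 0 0 / 0 0 0 0 0 / 4 0 0 0 0 / 0 0 0 0 0 / 0 1 0 0 0

yes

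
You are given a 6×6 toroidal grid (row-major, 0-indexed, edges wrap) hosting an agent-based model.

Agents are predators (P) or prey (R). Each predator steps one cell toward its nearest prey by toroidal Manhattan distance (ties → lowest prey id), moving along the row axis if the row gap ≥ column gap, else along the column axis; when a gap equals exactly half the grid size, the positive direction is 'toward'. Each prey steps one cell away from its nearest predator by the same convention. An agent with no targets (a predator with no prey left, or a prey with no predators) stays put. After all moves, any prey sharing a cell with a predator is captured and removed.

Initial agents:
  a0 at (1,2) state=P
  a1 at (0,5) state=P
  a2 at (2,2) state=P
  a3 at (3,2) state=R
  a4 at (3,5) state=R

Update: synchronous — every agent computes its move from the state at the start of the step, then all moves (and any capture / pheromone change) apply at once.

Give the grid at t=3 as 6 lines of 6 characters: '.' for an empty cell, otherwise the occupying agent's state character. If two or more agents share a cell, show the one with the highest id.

t=1: a0@(2,2):P a1@(1,5):P a2@(3,2):P a3@(4,2):R a4@(2,5):R
t=2: a0@(3,2):P a1@(2,5):P a2@(4,2):P a3@(5,2):R a4@(3,5):R
t=3: a0@(4,2):P a1@(3,5):P a2@(5,2):P a3@(0,2):R a4@(4,5):R

..R...
......
......
.....P
..P..R
..P...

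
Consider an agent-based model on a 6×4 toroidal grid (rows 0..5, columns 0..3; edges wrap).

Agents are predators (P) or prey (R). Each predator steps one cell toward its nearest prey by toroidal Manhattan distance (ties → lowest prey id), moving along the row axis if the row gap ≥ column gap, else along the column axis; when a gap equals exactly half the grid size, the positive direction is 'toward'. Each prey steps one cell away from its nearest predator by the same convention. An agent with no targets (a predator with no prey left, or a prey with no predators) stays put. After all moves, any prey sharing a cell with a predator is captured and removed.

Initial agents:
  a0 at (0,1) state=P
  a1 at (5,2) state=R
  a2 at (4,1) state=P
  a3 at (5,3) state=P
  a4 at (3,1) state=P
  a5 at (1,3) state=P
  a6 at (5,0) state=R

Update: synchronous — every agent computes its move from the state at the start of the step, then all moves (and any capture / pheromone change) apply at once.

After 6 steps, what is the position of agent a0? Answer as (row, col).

(5, 1)

t=1: a0@(5,1):P a2@(5,1):P a3@(5,2):P a4@(4,1):P a5@(0,3):P
t=2: (unchanged — steady state)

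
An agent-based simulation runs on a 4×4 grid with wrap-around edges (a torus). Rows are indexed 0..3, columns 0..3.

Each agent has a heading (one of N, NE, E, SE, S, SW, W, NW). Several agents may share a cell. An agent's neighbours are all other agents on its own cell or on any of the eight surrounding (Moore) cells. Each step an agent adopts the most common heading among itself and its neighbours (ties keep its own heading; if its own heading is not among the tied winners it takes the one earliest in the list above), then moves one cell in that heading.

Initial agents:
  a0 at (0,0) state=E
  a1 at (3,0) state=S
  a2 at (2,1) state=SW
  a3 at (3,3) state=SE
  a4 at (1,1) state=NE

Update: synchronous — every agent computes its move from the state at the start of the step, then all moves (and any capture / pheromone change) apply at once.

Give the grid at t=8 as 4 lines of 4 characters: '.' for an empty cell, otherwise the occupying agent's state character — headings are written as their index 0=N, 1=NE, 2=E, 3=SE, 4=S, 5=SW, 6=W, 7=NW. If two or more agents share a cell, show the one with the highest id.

2...
.1..
.5..
4..3

t=1: a0@(0,1):E a1@(0,0):S a2@(3,0):SW a3@(0,0):SE a4@(0,2):NE
t=2: a0@(0,2):E a1@(1,0):S a2@(0,3):SW a3@(1,1):SE a4@(3,3):NE
t=3: a0@(0,3):E a1@(2,0):S a2@(1,2):SW a3@(2,2):SE a4@(2,0):NE
t=4: a0@(0,0):E a1@(3,0):S a2@(2,1):SW a3@(3,3):SE a4@(1,1):NE
t=5: a0@(0,1):E a1@(0,0):S a2@(3,0):SW a3@(0,0):SE a4@(0,2):NE
t=6: a0@(0,2):E a1@(1,0):S a2@(0,3):SW a3@(1,1):SE a4@(3,3):NE
t=7: a0@(0,3):E a1@(2,0):S a2@(1,2):SW a3@(2,2):SE a4@(2,0):NE
t=8: a0@(0,0):E a1@(3,0):S a2@(2,1):SW a3@(3,3):SE a4@(1,1):NE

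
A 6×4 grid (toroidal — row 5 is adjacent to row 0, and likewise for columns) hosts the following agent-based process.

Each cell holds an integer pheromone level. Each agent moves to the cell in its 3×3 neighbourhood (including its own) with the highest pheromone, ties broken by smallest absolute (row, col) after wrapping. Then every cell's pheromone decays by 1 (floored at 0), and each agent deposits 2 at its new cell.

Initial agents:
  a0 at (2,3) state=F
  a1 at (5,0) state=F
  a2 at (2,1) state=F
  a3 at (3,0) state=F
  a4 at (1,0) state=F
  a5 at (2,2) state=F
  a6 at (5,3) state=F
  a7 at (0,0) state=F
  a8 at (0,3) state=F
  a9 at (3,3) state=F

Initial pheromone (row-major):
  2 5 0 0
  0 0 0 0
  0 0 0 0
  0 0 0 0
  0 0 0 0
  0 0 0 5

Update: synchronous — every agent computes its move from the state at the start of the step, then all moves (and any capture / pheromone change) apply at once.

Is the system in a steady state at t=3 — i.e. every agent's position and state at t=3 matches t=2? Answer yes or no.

t=1: a0@(1,0) a1@(0,1) a2@(1,0) a3@(2,0) a4@(0,1) a5@(1,1) a6@(5,3) a7@(0,1) a8@(5,3) a9@(2,0) | pheromone: 1 10 0 0 / 4 2 0 0 / 4 0 0 0 / 0 0 0 0 / 0 0 0 0 / 0 0 0 8
t=2: a0@(0,1) a1@(0,1) a2@(0,1) a3@(1,0) a4@(0,1) a5@(0,1) a6@(5,3) a7@(0,1) a8@(5,3) a9@(1,0) | pheromone: 0 21 0 0 / 7 1 0 0 / 3 0 0 0 / 0 0 0 0 / 0 0 0 0 / 0 0 0 11
t=3: a0@(0,1) a1@(0,1) a2@(0,1) a3@(0,1) a4@(0,1) a5@(0,1) a6@(5,3) a7@(0,1) a8@(5,3) a9@(0,1) | pheromone: 0 36 0 0 / 6 0 0 0 / 2 0 0 0 / 0 0 0 0 / 0 0 0 0 / 0 0 0 14

no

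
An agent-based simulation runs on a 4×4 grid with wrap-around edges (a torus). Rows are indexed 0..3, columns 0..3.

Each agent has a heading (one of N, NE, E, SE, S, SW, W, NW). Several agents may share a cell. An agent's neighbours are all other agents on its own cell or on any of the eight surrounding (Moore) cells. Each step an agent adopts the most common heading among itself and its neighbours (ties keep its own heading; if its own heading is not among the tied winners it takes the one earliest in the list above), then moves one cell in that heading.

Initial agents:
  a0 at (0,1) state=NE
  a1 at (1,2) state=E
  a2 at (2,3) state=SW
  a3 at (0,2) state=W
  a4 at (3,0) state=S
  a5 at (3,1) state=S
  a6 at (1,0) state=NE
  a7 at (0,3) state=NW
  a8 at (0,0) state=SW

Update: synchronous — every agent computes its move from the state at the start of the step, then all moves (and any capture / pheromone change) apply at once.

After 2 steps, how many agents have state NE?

7

t=1: a0@(3,2):NE a1@(1,3):E a2@(3,2):SW a3@(0,1):W a4@(0,0):S a5@(0,1):S a6@(0,1):NE a7@(3,2):NW a8@(3,1):NE
t=2: a0@(2,3):NE a1@(1,0):E a2@(2,3):NE a3@(3,2):NE a4@(1,0):S a5@(3,2):NE a6@(3,2):NE a7@(2,3):NE a8@(2,2):NE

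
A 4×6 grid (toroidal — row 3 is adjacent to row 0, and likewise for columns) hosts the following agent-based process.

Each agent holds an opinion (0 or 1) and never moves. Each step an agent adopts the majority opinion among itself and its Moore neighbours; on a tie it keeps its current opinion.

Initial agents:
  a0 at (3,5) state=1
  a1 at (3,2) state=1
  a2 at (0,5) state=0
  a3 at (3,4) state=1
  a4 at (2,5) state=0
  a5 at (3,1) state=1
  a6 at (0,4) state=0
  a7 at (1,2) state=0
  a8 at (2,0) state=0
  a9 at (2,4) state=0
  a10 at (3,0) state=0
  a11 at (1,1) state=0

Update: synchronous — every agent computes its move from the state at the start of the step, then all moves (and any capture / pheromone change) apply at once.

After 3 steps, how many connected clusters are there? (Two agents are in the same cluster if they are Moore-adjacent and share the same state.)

2

t=1: a0@(3,5):0 a1@(3,2):1 a2@(0,5):0 a3@(3,4):0 a4@(2,5):0 a5@(3,1):1 a6@(0,4):0 a7@(1,2):0 a8@(2,0):0 a9@(2,4):0 a10@(3,0):0 a11@(1,1):0
t=2: (unchanged — steady state)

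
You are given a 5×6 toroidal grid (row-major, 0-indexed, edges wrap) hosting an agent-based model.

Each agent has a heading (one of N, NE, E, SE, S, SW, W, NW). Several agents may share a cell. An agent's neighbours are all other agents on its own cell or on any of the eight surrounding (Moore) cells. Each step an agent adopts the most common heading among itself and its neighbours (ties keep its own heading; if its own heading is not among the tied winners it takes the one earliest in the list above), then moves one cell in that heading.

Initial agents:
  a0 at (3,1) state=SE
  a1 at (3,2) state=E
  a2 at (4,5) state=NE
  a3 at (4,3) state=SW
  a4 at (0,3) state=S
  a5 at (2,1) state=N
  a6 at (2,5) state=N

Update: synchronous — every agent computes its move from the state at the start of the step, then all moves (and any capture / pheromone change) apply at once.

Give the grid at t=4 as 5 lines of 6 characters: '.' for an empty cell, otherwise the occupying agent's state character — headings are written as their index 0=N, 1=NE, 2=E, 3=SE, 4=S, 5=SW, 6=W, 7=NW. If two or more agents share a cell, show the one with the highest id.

t=1: a0@(4,2):SE a1@(3,3):E a2@(3,0):NE a3@(0,2):SW a4@(1,3):S a5@(1,1):N a6@(1,5):N
t=2: a0@(0,3):SE a1@(3,4):E a2@(2,1):NE a3@(1,1):SW a4@(2,3):S a5@(0,1):N a6@(0,5):N
t=3: a0@(1,4):SE a1@(3,5):E a2@(1,2):NE a3@(2,0):SW a4@(3,3):S a5@(4,1):N a6@(4,5):N
t=4: a0@(2,5):SE a1@(3,0):E a2@(0,3):NE a3@(3,5):SW a4@(4,3):S a5@(3,1):N a6@(3,5):N

...1..
......
.....3
20...0
...4..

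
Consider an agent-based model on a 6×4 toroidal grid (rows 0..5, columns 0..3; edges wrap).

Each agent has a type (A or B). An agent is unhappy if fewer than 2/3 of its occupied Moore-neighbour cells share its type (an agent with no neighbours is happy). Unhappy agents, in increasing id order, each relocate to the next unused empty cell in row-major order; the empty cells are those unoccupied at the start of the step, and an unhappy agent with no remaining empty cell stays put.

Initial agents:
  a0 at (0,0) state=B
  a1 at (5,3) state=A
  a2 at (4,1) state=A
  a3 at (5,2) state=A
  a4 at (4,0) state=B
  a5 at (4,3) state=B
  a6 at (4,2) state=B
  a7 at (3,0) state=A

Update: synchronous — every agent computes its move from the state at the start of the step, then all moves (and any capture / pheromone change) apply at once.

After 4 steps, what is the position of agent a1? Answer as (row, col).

t=1: a0@(0,1):B a1@(0,2):A a2@(0,3):A a3@(1,0):A a4@(1,1):B a5@(1,2):B a6@(1,3):B a7@(2,0):A
t=2: a0@(0,0):B a1@(2,1):A a2@(2,2):A a3@(2,3):A a4@(3,0):B a5@(3,1):B a6@(3,2):B a7@(3,3):A
t=3: a0@(0,0):B a1@(0,1):A a2@(0,2):A a3@(0,3):A a4@(1,0):B a5@(1,1):B a6@(1,2):B a7@(1,3):A
t=4: a0@(2,0):B a1@(2,1):A a2@(2,2):A a3@(2,3):A a4@(3,0):B a5@(3,1):B a6@(3,2):B a7@(3,3):A

(2, 1)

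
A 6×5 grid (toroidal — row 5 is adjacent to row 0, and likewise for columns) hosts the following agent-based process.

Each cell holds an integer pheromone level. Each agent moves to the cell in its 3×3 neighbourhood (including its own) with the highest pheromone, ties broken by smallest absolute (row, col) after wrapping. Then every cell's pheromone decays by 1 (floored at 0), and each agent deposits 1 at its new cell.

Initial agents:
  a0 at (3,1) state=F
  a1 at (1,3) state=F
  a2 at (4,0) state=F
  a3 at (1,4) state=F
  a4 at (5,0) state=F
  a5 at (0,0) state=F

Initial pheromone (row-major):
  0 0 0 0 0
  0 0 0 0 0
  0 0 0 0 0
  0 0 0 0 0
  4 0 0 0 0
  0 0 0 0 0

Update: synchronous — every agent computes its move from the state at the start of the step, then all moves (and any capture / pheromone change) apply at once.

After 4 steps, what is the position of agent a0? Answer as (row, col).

t=1: a0@(4,0) a1@(0,2) a2@(4,0) a3@(0,0) a4@(4,0) a5@(0,0) | pheromone: 2 0 1 0 0 / 0 0 0 0 0 / 0 0 0 0 0 / 0 0 0 0 0 / 6 0 0 0 0 / 0 0 0 0 0
t=2: a0@(4,0) a1@(0,2) a2@(4,0) a3@(0,0) a4@(4,0) a5@(0,0) | pheromone: 3 0 1 0 0 / 0 0 0 0 0 / 0 0 0 0 0 / 0 0 0 0 0 / 8 0 0 0 0 / 0 0 0 0 0
t=3: a0@(4,0) a1@(0,2) a2@(4,0) a3@(0,0) a4@(4,0) a5@(0,0) | pheromone: 4 0 1 0 0 / 0 0 0 0 0 / 0 0 0 0 0 / 0 0 0 0 0 / 10 0 0 0 0 / 0 0 0 0 0
t=4: a0@(4,0) a1@(0,2) a2@(4,0) a3@(0,0) a4@(4,0) a5@(0,0) | pheromone: 5 0 1 0 0 / 0 0 0 0 0 / 0 0 0 0 0 / 0 0 0 0 0 / 12 0 0 0 0 / 0 0 0 0 0

(4, 0)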